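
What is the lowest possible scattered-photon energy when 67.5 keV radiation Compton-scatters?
53.3939 keV (at θ = 180°)

The scattered photon has minimum energy when its wavelength is maximum, i.e., when the Compton shift Δλ = λ_C(1 − cos θ) is maximum. This occurs at θ = 180° (backscattering), giving Δλ_max = 2λ_C = 4.8526 pm.

Initial wavelength: λ₀ = hc/E₀ = 18.3680 pm
Maximum final wavelength: λ'_max = λ₀ + 2λ_C = 18.3680 + 4.8526 = 23.2206 pm
Minimum final energy: E'_min = hc/λ'_max = 53.3939 keV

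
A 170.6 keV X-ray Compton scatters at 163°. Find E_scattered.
103.1986 keV

First convert energy to wavelength:
λ = hc/E, with hc ≈ 1239.842 keV·pm (i.e. 1239.842 eV·nm)

For E = 170.6 keV = 170600 eV:
λ = 1239.842 keV·pm / 170.6 keV
λ = 7.2675 pm

Calculate the Compton shift:
Δλ = λ_C(1 - cos(163°)) = 2.4263 × 1.9563
Δλ = 4.7466 pm

Final wavelength:
λ' = 7.2675 + 4.7466 = 12.0141 pm

Final energy:
E' = hc/λ' = 1239.842 / 12.0141 = 103.1986 keV

(Intermediate values are shown rounded; full precision is carried through to the final answer.)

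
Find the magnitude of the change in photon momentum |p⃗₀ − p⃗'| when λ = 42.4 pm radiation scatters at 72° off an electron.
1.8028e-23 kg·m/s

Photon momentum magnitude is p = h/λ.

Initial momentum:
p₀ = h/λ = 6.6261e-34/4.2400e-11 = 1.5628e-23 kg·m/s

After scattering:
λ' = λ + Δλ = 42.4 + 1.6765 = 44.0765 pm
p' = h/λ' = 6.6261e-34/4.4077e-11 = 1.5033e-23 kg·m/s

Momentum is a vector; the scattered photon's direction makes angle θ = 72° with the incident direction. The magnitude of the vector change Δp⃗ = p⃗₀ − p⃗' is found from the law of cosines:
|Δp⃗|² = p₀² + p'² − 2p₀p'cos θ
|Δp⃗|² = (1.5628e-23)² + (1.5033e-23)² − 2·1.5628e-23·1.5033e-23·cos(72°)
|Δp⃗| = 1.8028e-23 kg·m/s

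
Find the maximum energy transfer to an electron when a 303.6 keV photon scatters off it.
164.8597 keV

Maximum energy transfer occurs at θ = 180° (backscattering).

Initial photon: E₀ = 303.6 keV → λ₀ = 4.0838 pm

Maximum Compton shift (at 180°):
Δλ_max = 2λ_C = 2 × 2.4263 = 4.8526 pm

Final wavelength:
λ' = 4.0838 + 4.8526 = 8.9364 pm

Minimum photon energy (maximum energy to electron):
E'_min = hc/λ' = 138.7403 keV

Maximum electron kinetic energy:
K_max = E₀ - E'_min = 303.6000 - 138.7403 = 164.8597 keV

(Intermediate values are shown rounded; full precision is carried through to the final answer.)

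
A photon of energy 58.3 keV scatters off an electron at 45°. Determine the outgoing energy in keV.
56.4148 keV

First convert energy to wavelength:
λ = hc/E, with hc ≈ 1239.842 keV·pm (i.e. 1239.842 eV·nm)

For E = 58.3 keV = 58300 eV:
λ = 1239.842 keV·pm / 58.3 keV
λ = 21.2666 pm

Calculate the Compton shift:
Δλ = λ_C(1 - cos(45°)) = 2.4263 × 0.2929
Δλ = 0.7106 pm

Final wavelength:
λ' = 21.2666 + 0.7106 = 21.9772 pm

Final energy:
E' = hc/λ' = 1239.842 / 21.9772 = 56.4148 keV

(Intermediate values are shown rounded; full precision is carried through to the final answer.)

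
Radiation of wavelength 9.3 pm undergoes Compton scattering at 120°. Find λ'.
12.9395 pm

Using the Compton formula: λ' = λ + λ_C(1 − cos θ)

For θ = 120°, cos θ = -1/2 (exact) = -0.5000, so:
1 − cos 120° = 1 − (-1/2) = 1.5000

Δλ = λ_C × 1.5000 = 2.4263 × 1.5000 = 3.6395 pm

λ' = 9.3 + 3.6395 = 12.9395 pm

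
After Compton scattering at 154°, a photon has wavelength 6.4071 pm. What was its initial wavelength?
1.8000 pm

From λ' = λ + Δλ, we have λ = λ' - Δλ

First calculate the Compton shift:
Δλ = λ_C(1 - cos θ)
Δλ = 2.4263 × (1 - cos(154°))
Δλ = 2.4263 × 1.8988
Δλ = 4.6071 pm

Initial wavelength:
λ = λ' - Δλ
λ = 6.4071 - 4.6071
λ = 1.8000 pm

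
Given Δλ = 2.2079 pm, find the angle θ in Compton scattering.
84.84°

From the Compton formula Δλ = λ_C(1 - cos θ), we can solve for θ:

cos θ = 1 - Δλ/λ_C

Given:
- Δλ = 2.2079 pm
- λ_C = h/(m_e·c) ≈ 2.42631024 pm

cos θ = 1 - 2.2079/2.42631024
cos θ = 1 - 0.909983
cos θ = 0.090017

θ = arccos(0.090017)
θ = 84.84°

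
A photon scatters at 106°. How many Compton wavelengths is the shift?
1.2756 λ_C

The Compton shift formula is:
Δλ = λ_C(1 - cos θ)

Dividing both sides by λ_C:
Δλ/λ_C = 1 - cos θ

For θ = 106°:
Δλ/λ_C = 1 - cos(106°)
Δλ/λ_C = 1 - -0.2756
Δλ/λ_C = 1.2756

This means the shift is 1.2756 × λ_C = 3.0951 pm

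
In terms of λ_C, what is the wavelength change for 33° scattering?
0.1613 λ_C

The Compton shift formula is:
Δλ = λ_C(1 - cos θ)

Dividing both sides by λ_C:
Δλ/λ_C = 1 - cos θ

For θ = 33°:
Δλ/λ_C = 1 - cos(33°)
Δλ/λ_C = 1 - 0.8387
Δλ/λ_C = 0.1613

This means the shift is 0.1613 × λ_C = 0.3914 pm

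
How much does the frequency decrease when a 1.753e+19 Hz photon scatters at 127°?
3.246e+18 Hz (decrease)

Convert frequency to wavelength (c = 299792458 m/s):
λ₀ = c/f₀ = 299792458/1.753e+19 = 1.7101680e-11 m = 17.1017 pm

Calculate Compton shift:
Δλ = λ_C(1 - cos(127°)) = 3.8865 pm

Final wavelength:
λ' = λ₀ + Δλ = 17.1017 + 3.8865 = 20.9882 pm

Final frequency:
f' = c/λ' = 299792458/2.0988181e-11 = 1.4283871e+19 Hz

Frequency shift (decrease):
Δf = f₀ - f' = 1.753e+19 - 1.4283871e+19 = 3.246e+18 Hz

(Intermediate values are shown rounded; full precision is carried through to the final answer.)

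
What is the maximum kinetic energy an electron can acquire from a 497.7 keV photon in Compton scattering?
328.8708 keV

Maximum energy transfer occurs at θ = 180° (backscattering).

Initial photon: E₀ = 497.7 keV → λ₀ = 2.4911 pm

Maximum Compton shift (at 180°):
Δλ_max = 2λ_C = 2 × 2.4263 = 4.8526 pm

Final wavelength:
λ' = 2.4911 + 4.8526 = 7.3438 pm

Minimum photon energy (maximum energy to electron):
E'_min = hc/λ' = 168.8292 keV

Maximum electron kinetic energy:
K_max = E₀ - E'_min = 497.7000 - 168.8292 = 328.8708 keV

(Intermediate values are shown rounded; full precision is carried through to the final answer.)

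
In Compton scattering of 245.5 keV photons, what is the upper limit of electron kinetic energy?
120.3000 keV

Maximum energy transfer occurs at θ = 180° (backscattering).

Initial photon: E₀ = 245.5 keV → λ₀ = 5.0503 pm

Maximum Compton shift (at 180°):
Δλ_max = 2λ_C = 2 × 2.4263 = 4.8526 pm

Final wavelength:
λ' = 5.0503 + 4.8526 = 9.9029 pm

Minimum photon energy (maximum energy to electron):
E'_min = hc/λ' = 125.2000 keV

Maximum electron kinetic energy:
K_max = E₀ - E'_min = 245.5000 - 125.2000 = 120.3000 keV

(Intermediate values are shown rounded; full precision is carried through to the final answer.)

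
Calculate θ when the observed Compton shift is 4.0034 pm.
130.54°

From the Compton formula Δλ = λ_C(1 - cos θ), we can solve for θ:

cos θ = 1 - Δλ/λ_C

Given:
- Δλ = 4.0034 pm
- λ_C = h/(m_e·c) ≈ 2.42631024 pm

cos θ = 1 - 4.0034/2.42631024
cos θ = 1 - 1.649995
cos θ = -0.649995

θ = arccos(-0.649995)
θ = 130.54°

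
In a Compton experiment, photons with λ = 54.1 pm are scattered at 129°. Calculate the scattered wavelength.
58.0532 pm

Using the Compton scattering formula:
λ' = λ + Δλ = λ + λ_C(1 - cos θ)

Given:
- Initial wavelength λ = 54.1 pm
- Scattering angle θ = 129°
- Compton wavelength λ_C ≈ 2.4263 pm

Calculate the shift:
Δλ = 2.4263 × (1 - cos(129°))
Δλ = 2.4263 × 1.6293
Δλ = 3.9532 pm

Final wavelength:
λ' = 54.1 + 3.9532 = 58.0532 pm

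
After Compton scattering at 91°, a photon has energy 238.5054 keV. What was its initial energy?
454.2002 keV

Convert final energy to wavelength (hc ≈ 1239.842 keV·pm):
λ' = hc/E' = 1239.842 / 238.5054 = 5.1984 pm

Calculate the Compton shift:
Δλ = λ_C(1 - cos(91°))
Δλ = 2.4263 × (1 - cos(91°))
Δλ = 2.4687 pm

Initial wavelength:
λ = λ' - Δλ = 5.1984 - 2.4687 = 2.7297 pm

Initial energy:
E = hc/λ = 1239.842 / 2.7297 = 454.2002 keV

(Intermediate values are shown rounded; full precision is carried through to the final answer.)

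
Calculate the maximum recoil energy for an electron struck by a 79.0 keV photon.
18.6577 keV

Maximum energy transfer occurs at θ = 180° (backscattering).

Initial photon: E₀ = 79.0 keV → λ₀ = 15.6942 pm

Maximum Compton shift (at 180°):
Δλ_max = 2λ_C = 2 × 2.4263 = 4.8526 pm

Final wavelength:
λ' = 15.6942 + 4.8526 = 20.5468 pm

Minimum photon energy (maximum energy to electron):
E'_min = hc/λ' = 60.3423 keV

Maximum electron kinetic energy:
K_max = E₀ - E'_min = 79.0000 - 60.3423 = 18.6577 keV

(Intermediate values are shown rounded; full precision is carried through to the final answer.)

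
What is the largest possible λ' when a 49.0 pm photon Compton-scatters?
53.8526 pm (at θ = 180°)

The Compton shift is Δλ = λ_C(1 − cos θ).

Since cos θ ranges from −1 to 1, the factor (1 − cos θ) ranges from 0 to 2; the maximum shift occurs at θ = 180° (backscattering):
Δλ_max = 2λ_C = 2 × 2.4263 pm = 4.8526 pm

Maximum scattered wavelength:
λ'_max = λ₀ + Δλ_max = 49.0 + 4.8526 = 53.8526 pm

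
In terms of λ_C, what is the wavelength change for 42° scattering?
0.2569 λ_C

The Compton shift formula is:
Δλ = λ_C(1 - cos θ)

Dividing both sides by λ_C:
Δλ/λ_C = 1 - cos θ

For θ = 42°:
Δλ/λ_C = 1 - cos(42°)
Δλ/λ_C = 1 - 0.7431
Δλ/λ_C = 0.2569

This means the shift is 0.2569 × λ_C = 0.6232 pm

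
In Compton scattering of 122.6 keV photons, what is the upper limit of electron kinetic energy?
39.7535 keV

Maximum energy transfer occurs at θ = 180° (backscattering).

Initial photon: E₀ = 122.6 keV → λ₀ = 10.1129 pm

Maximum Compton shift (at 180°):
Δλ_max = 2λ_C = 2 × 2.4263 = 4.8526 pm

Final wavelength:
λ' = 10.1129 + 4.8526 = 14.9655 pm

Minimum photon energy (maximum energy to electron):
E'_min = hc/λ' = 82.8465 keV

Maximum electron kinetic energy:
K_max = E₀ - E'_min = 122.6000 - 82.8465 = 39.7535 keV

(Intermediate values are shown rounded; full precision is carried through to the final answer.)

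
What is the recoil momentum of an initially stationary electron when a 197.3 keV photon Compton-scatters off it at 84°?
1.2462e-22 kg·m/s

The electron is initially at rest, so by conservation of momentum:
p⃗_e = p⃗₀ − p⃗'  (incident photon momentum minus scattered photon momentum)

Photon momentum magnitudes (p = h/λ = E/c):
λ₀ = hc/E₀ = 6.2840 pm → p₀ = h/λ₀ = 1.0544e-22 kg·m/s
Δλ = λ_C(1 − cos 84°) = 2.1727 pm
λ' = 8.4567 pm → p' = h/λ' = 7.8353e-23 kg·m/s

The scattered photon makes angle θ = 84° with the incident direction, so by the law of cosines:
|p⃗_e|² = p₀² + p'² − 2p₀p'cos θ
|p⃗_e|² = (1.0544e-22)² + (7.8353e-23)² − 2·1.0544e-22·7.8353e-23·cos(84°)
|p⃗_e| = 1.2462e-22 kg·m/s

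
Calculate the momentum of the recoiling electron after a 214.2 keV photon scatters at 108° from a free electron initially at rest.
1.5426e-22 kg·m/s

The electron is initially at rest, so by conservation of momentum:
p⃗_e = p⃗₀ − p⃗'  (incident photon momentum minus scattered photon momentum)

Photon momentum magnitudes (p = h/λ = E/c):
λ₀ = hc/E₀ = 5.7882 pm → p₀ = h/λ₀ = 1.1447e-22 kg·m/s
Δλ = λ_C(1 − cos 108°) = 3.1761 pm
λ' = 8.9643 pm → p' = h/λ' = 7.3916e-23 kg·m/s

The scattered photon makes angle θ = 108° with the incident direction, so by the law of cosines:
|p⃗_e|² = p₀² + p'² − 2p₀p'cos θ
|p⃗_e|² = (1.1447e-22)² + (7.3916e-23)² − 2·1.1447e-22·7.3916e-23·cos(108°)
|p⃗_e| = 1.5426e-22 kg·m/s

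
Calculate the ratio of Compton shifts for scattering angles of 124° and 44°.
124° produces the larger shift by a factor of 5.555

Calculate both shifts using Δλ = λ_C(1 - cos θ):

For θ₁ = 44°:
Δλ₁ = 2.4263 × (1 - cos(44°))
Δλ₁ = 2.4263 × 0.2807
Δλ₁ = 0.6810 pm

For θ₂ = 124°:
Δλ₂ = 2.4263 × (1 - cos(124°))
Δλ₂ = 2.4263 × 1.5592
Δλ₂ = 3.7831 pm

The 124° angle produces the larger shift.
Ratio: 3.7831/0.6810 = 5.555

(Intermediate values are shown rounded; full precision is carried through to the final answer.)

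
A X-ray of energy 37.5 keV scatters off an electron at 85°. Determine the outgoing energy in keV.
35.1456 keV

First convert energy to wavelength:
λ = hc/E, with hc ≈ 1239.842 keV·pm (i.e. 1239.842 eV·nm)

For E = 37.5 keV = 37500 eV:
λ = 1239.842 keV·pm / 37.5 keV
λ = 33.0625 pm

Calculate the Compton shift:
Δλ = λ_C(1 - cos(85°)) = 2.4263 × 0.9128
Δλ = 2.2148 pm

Final wavelength:
λ' = 33.0625 + 2.2148 = 35.2773 pm

Final energy:
E' = hc/λ' = 1239.842 / 35.2773 = 35.1456 keV

(Intermediate values are shown rounded; full precision is carried through to the final answer.)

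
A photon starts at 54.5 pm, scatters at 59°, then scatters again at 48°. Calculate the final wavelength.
56.4795 pm

Apply Compton shift twice:

First scattering at θ₁ = 59°:
Δλ₁ = λ_C(1 - cos(59°))
Δλ₁ = 2.4263 × 0.4850
Δλ₁ = 1.1767 pm

After first scattering:
λ₁ = 54.5 + 1.1767 = 55.6767 pm

Second scattering at θ₂ = 48°:
Δλ₂ = λ_C(1 - cos(48°))
Δλ₂ = 2.4263 × 0.3309
Δλ₂ = 0.8028 pm

Final wavelength:
λ₂ = 55.6767 + 0.8028 = 56.4795 pm

Total shift: Δλ_total = 1.1767 + 0.8028 = 1.9795 pm

(Intermediate values are shown rounded; full precision is carried through to the final answer.)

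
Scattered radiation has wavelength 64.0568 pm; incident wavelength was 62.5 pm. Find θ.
69.00°

First find the wavelength shift:
Δλ = λ' - λ = 64.0568 - 62.5 = 1.5568 pm

Using Δλ = λ_C(1 - cos θ), with λ_C = h/(m_e·c) ≈ 2.42631024 pm:
cos θ = 1 - Δλ/λ_C
cos θ = 1 - 1.5568/2.42631024
cos θ = 0.358367

θ = arccos(0.358367)
θ = 69.00°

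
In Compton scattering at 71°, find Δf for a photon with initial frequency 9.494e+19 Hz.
3.241e+19 Hz (decrease)

Convert frequency to wavelength (c = 299792458 m/s):
λ₀ = c/f₀ = 299792458/9.494e+19 = 3.1577044e-12 m = 3.1577 pm

Calculate Compton shift:
Δλ = λ_C(1 - cos(71°)) = 1.6364 pm

Final wavelength:
λ' = λ₀ + Δλ = 3.1577 + 1.6364 = 4.7941 pm

Final frequency:
f' = c/λ' = 299792458/4.7940853e-12 = 6.2533818e+19 Hz

Frequency shift (decrease):
Δf = f₀ - f' = 9.494e+19 - 6.2533818e+19 = 3.241e+19 Hz

(Intermediate values are shown rounded; full precision is carried through to the final answer.)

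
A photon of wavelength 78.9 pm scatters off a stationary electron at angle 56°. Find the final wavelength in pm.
79.9695 pm

Using the Compton scattering formula:
λ' = λ + Δλ = λ + λ_C(1 - cos θ)

Given:
- Initial wavelength λ = 78.9 pm
- Scattering angle θ = 56°
- Compton wavelength λ_C ≈ 2.4263 pm

Calculate the shift:
Δλ = 2.4263 × (1 - cos(56°))
Δλ = 2.4263 × 0.4408
Δλ = 1.0695 pm

Final wavelength:
λ' = 78.9 + 1.0695 = 79.9695 pm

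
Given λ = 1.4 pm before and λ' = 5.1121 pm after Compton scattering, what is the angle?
122.00°

First find the wavelength shift:
Δλ = λ' - λ = 5.1121 - 1.4 = 3.7121 pm

Using Δλ = λ_C(1 - cos θ), with λ_C = h/(m_e·c) ≈ 2.42631024 pm:
cos θ = 1 - Δλ/λ_C
cos θ = 1 - 3.7121/2.42631024
cos θ = -0.529936

θ = arccos(-0.529936)
θ = 122.00°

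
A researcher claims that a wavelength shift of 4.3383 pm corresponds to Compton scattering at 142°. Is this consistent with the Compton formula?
Yes, consistent

Calculate the expected shift for θ = 142°:

Δλ_expected = λ_C(1 - cos(142°))
Δλ_expected = 2.4263 × (1 - cos(142°))
Δλ_expected = 2.4263 × 1.7880
Δλ_expected = 4.3383 pm

Given shift: 4.3383 pm
Expected shift: 4.3383 pm
Difference: 0.0000 pm

The values match. This is consistent with Compton scattering at the stated angle.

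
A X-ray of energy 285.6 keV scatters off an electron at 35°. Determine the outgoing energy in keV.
259.3824 keV

First convert energy to wavelength:
λ = hc/E, with hc ≈ 1239.842 keV·pm (i.e. 1239.842 eV·nm)

For E = 285.6 keV = 285600 eV:
λ = 1239.842 keV·pm / 285.6 keV
λ = 4.3412 pm

Calculate the Compton shift:
Δλ = λ_C(1 - cos(35°)) = 2.4263 × 0.1808
Δλ = 0.4388 pm

Final wavelength:
λ' = 4.3412 + 0.4388 = 4.7800 pm

Final energy:
E' = hc/λ' = 1239.842 / 4.7800 = 259.3824 keV

(Intermediate values are shown rounded; full precision is carried through to the final answer.)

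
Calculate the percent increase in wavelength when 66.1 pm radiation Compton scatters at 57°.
1.6715%

Calculate the Compton shift:
Δλ = λ_C(1 - cos(57°))
Δλ = 2.4263 × (1 - cos(57°))
Δλ = 2.4263 × 0.4554
Δλ = 1.1048 pm

Percentage change:
(Δλ/λ₀) × 100 = (1.1048/66.1) × 100
= 1.6715%

(Intermediate values are shown rounded; full precision is carried through to the final answer.)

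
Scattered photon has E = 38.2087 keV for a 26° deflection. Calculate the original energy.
38.5000 keV

Convert final energy to wavelength (hc ≈ 1239.842 keV·pm):
λ' = hc/E' = 1239.842 / 38.2087 = 32.4492 pm

Calculate the Compton shift:
Δλ = λ_C(1 - cos(26°))
Δλ = 2.4263 × (1 - cos(26°))
Δλ = 0.2456 pm

Initial wavelength:
λ = λ' - Δλ = 32.4492 - 0.2456 = 32.2036 pm

Initial energy:
E = hc/λ = 1239.842 / 32.2036 = 38.5000 keV

(Intermediate values are shown rounded; full precision is carried through to the final answer.)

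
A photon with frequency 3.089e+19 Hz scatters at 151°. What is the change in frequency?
9.857e+18 Hz (decrease)

Convert frequency to wavelength (c = 299792458 m/s):
λ₀ = c/f₀ = 299792458/3.089e+19 = 9.7051621e-12 m = 9.7052 pm

Calculate Compton shift:
Δλ = λ_C(1 - cos(151°)) = 4.5484 pm

Final wavelength:
λ' = λ₀ + Δλ = 9.7052 + 4.5484 = 14.2536 pm

Final frequency:
f' = c/λ' = 299792458/1.4253571e-11 = 2.1032796e+19 Hz

Frequency shift (decrease):
Δf = f₀ - f' = 3.089e+19 - 2.1032796e+19 = 9.857e+18 Hz

(Intermediate values are shown rounded; full precision is carried through to the final answer.)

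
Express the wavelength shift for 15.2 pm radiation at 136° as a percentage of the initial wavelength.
27.4451%

Calculate the Compton shift:
Δλ = λ_C(1 - cos(136°))
Δλ = 2.4263 × (1 - cos(136°))
Δλ = 2.4263 × 1.7193
Δλ = 4.1717 pm

Percentage change:
(Δλ/λ₀) × 100 = (4.1717/15.2) × 100
= 27.4451%

(Intermediate values are shown rounded; full precision is carried through to the final answer.)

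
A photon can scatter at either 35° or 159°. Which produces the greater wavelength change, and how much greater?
159° produces the larger shift by a factor of 10.692

Calculate both shifts using Δλ = λ_C(1 - cos θ):

For θ₁ = 35°:
Δλ₁ = 2.4263 × (1 - cos(35°))
Δλ₁ = 2.4263 × 0.1808
Δλ₁ = 0.4388 pm

For θ₂ = 159°:
Δλ₂ = 2.4263 × (1 - cos(159°))
Δλ₂ = 2.4263 × 1.9336
Δλ₂ = 4.6915 pm

The 159° angle produces the larger shift.
Ratio: 4.6915/0.4388 = 10.692

(Intermediate values are shown rounded; full precision is carried through to the final answer.)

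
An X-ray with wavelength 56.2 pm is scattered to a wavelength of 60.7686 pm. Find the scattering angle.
152.00°

First find the wavelength shift:
Δλ = λ' - λ = 60.7686 - 56.2 = 4.5686 pm

Using Δλ = λ_C(1 - cos θ), with λ_C = h/(m_e·c) ≈ 2.42631024 pm:
cos θ = 1 - Δλ/λ_C
cos θ = 1 - 4.5686/2.42631024
cos θ = -0.882941

θ = arccos(-0.882941)
θ = 152.00°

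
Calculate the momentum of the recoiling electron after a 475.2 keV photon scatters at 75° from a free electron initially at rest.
2.5949e-22 kg·m/s

The electron is initially at rest, so by conservation of momentum:
p⃗_e = p⃗₀ − p⃗'  (incident photon momentum minus scattered photon momentum)

Photon momentum magnitudes (p = h/λ = E/c):
λ₀ = hc/E₀ = 2.6091 pm → p₀ = h/λ₀ = 2.5396e-22 kg·m/s
Δλ = λ_C(1 − cos 75°) = 1.7983 pm
λ' = 4.4074 pm → p' = h/λ' = 1.5034e-22 kg·m/s

The scattered photon makes angle θ = 75° with the incident direction, so by the law of cosines:
|p⃗_e|² = p₀² + p'² − 2p₀p'cos θ
|p⃗_e|² = (2.5396e-22)² + (1.5034e-22)² − 2·2.5396e-22·1.5034e-22·cos(75°)
|p⃗_e| = 2.5949e-22 kg·m/s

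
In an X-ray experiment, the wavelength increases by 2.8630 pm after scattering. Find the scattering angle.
100.37°

From the Compton formula Δλ = λ_C(1 - cos θ), we can solve for θ:

cos θ = 1 - Δλ/λ_C

Given:
- Δλ = 2.8630 pm
- λ_C = h/(m_e·c) ≈ 2.42631024 pm

cos θ = 1 - 2.8630/2.42631024
cos θ = 1 - 1.179981
cos θ = -0.179981

θ = arccos(-0.179981)
θ = 100.37°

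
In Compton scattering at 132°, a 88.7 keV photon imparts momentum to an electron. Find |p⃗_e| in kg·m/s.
7.7005e-23 kg·m/s

The electron is initially at rest, so by conservation of momentum:
p⃗_e = p⃗₀ − p⃗'  (incident photon momentum minus scattered photon momentum)

Photon momentum magnitudes (p = h/λ = E/c):
λ₀ = hc/E₀ = 13.9779 pm → p₀ = h/λ₀ = 4.7404e-23 kg·m/s
Δλ = λ_C(1 − cos 132°) = 4.0498 pm
λ' = 18.0278 pm → p' = h/λ' = 3.6755e-23 kg·m/s

The scattered photon makes angle θ = 132° with the incident direction, so by the law of cosines:
|p⃗_e|² = p₀² + p'² − 2p₀p'cos θ
|p⃗_e|² = (4.7404e-23)² + (3.6755e-23)² − 2·4.7404e-23·3.6755e-23·cos(132°)
|p⃗_e| = 7.7005e-23 kg·m/s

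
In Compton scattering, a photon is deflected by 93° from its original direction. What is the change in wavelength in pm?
2.5533 pm

Using the Compton scattering formula:
Δλ = λ_C(1 - cos θ)

where λ_C = h/(m_e·c) ≈ 2.4263 pm is the Compton wavelength of an electron.

For θ = 93°:
cos(93°) = -0.0523
1 - cos(93°) = 1.0523

Δλ = 2.4263 × 1.0523
Δλ = 2.5533 pm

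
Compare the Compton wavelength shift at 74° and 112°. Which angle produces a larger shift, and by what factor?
112° produces the larger shift by a factor of 1.898

Calculate both shifts using Δλ = λ_C(1 - cos θ):

For θ₁ = 74°:
Δλ₁ = 2.4263 × (1 - cos(74°))
Δλ₁ = 2.4263 × 0.7244
Δλ₁ = 1.7575 pm

For θ₂ = 112°:
Δλ₂ = 2.4263 × (1 - cos(112°))
Δλ₂ = 2.4263 × 1.3746
Δλ₂ = 3.3352 pm

The 112° angle produces the larger shift.
Ratio: 3.3352/1.7575 = 1.898

(Intermediate values are shown rounded; full precision is carried through to the final answer.)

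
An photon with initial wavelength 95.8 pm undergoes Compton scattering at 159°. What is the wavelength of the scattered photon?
100.4915 pm

Using the Compton scattering formula:
λ' = λ + Δλ = λ + λ_C(1 - cos θ)

Given:
- Initial wavelength λ = 95.8 pm
- Scattering angle θ = 159°
- Compton wavelength λ_C ≈ 2.4263 pm

Calculate the shift:
Δλ = 2.4263 × (1 - cos(159°))
Δλ = 2.4263 × 1.9336
Δλ = 4.6915 pm

Final wavelength:
λ' = 95.8 + 4.6915 = 100.4915 pm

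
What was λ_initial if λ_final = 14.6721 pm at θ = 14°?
14.6000 pm

From λ' = λ + Δλ, we have λ = λ' - Δλ

First calculate the Compton shift:
Δλ = λ_C(1 - cos θ)
Δλ = 2.4263 × (1 - cos(14°))
Δλ = 2.4263 × 0.0297
Δλ = 0.0721 pm

Initial wavelength:
λ = λ' - Δλ
λ = 14.6721 - 0.0721
λ = 14.6000 pm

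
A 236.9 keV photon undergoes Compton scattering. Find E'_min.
122.9242 keV (at θ = 180°)

The scattered photon has minimum energy when its wavelength is maximum, i.e., when the Compton shift Δλ = λ_C(1 − cos θ) is maximum. This occurs at θ = 180° (backscattering), giving Δλ_max = 2λ_C = 4.8526 pm.

Initial wavelength: λ₀ = hc/E₀ = 5.2336 pm
Maximum final wavelength: λ'_max = λ₀ + 2λ_C = 5.2336 + 4.8526 = 10.0862 pm
Minimum final energy: E'_min = hc/λ'_max = 122.9242 keV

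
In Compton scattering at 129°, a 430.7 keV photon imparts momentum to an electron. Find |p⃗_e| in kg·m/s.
3.0081e-22 kg·m/s

The electron is initially at rest, so by conservation of momentum:
p⃗_e = p⃗₀ − p⃗'  (incident photon momentum minus scattered photon momentum)

Photon momentum magnitudes (p = h/λ = E/c):
λ₀ = hc/E₀ = 2.8787 pm → p₀ = h/λ₀ = 2.3018e-22 kg·m/s
Δλ = λ_C(1 − cos 129°) = 3.9532 pm
λ' = 6.8319 pm → p' = h/λ' = 9.6987e-23 kg·m/s

The scattered photon makes angle θ = 129° with the incident direction, so by the law of cosines:
|p⃗_e|² = p₀² + p'² − 2p₀p'cos θ
|p⃗_e|² = (2.3018e-22)² + (9.6987e-23)² − 2·2.3018e-22·9.6987e-23·cos(129°)
|p⃗_e| = 3.0081e-22 kg·m/s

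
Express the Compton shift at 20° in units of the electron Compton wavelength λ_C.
0.0603 λ_C

The Compton shift formula is:
Δλ = λ_C(1 - cos θ)

Dividing both sides by λ_C:
Δλ/λ_C = 1 - cos θ

For θ = 20°:
Δλ/λ_C = 1 - cos(20°)
Δλ/λ_C = 1 - 0.9397
Δλ/λ_C = 0.0603

This means the shift is 0.0603 × λ_C = 0.1463 pm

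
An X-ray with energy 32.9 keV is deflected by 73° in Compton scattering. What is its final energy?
31.4664 keV

First convert energy to wavelength:
λ = hc/E, with hc ≈ 1239.842 keV·pm (i.e. 1239.842 eV·nm)

For E = 32.9 keV = 32900 eV:
λ = 1239.842 keV·pm / 32.9 keV
λ = 37.6852 pm

Calculate the Compton shift:
Δλ = λ_C(1 - cos(73°)) = 2.4263 × 0.7076
Δλ = 1.7169 pm

Final wavelength:
λ' = 37.6852 + 1.7169 = 39.4021 pm

Final energy:
E' = hc/λ' = 1239.842 / 39.4021 = 31.4664 keV

(Intermediate values are shown rounded; full precision is carried through to the final answer.)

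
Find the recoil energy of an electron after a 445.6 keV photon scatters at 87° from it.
201.6200 keV

By energy conservation: K_e = E_initial - E_final

First find the scattered photon energy:
Initial wavelength: λ = hc/E = 2.7824 pm
Compton shift: Δλ = λ_C(1 - cos(87°)) = 2.2993 pm
Final wavelength: λ' = 2.7824 + 2.2993 = 5.0817 pm
Final photon energy: E' = hc/λ' = 243.9800 keV

Electron kinetic energy:
K_e = E - E' = 445.6000 - 243.9800 = 201.6200 keV

(Intermediate values are shown rounded; full precision is carried through to the final answer.)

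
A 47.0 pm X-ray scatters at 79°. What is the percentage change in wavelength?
4.1773%

Calculate the Compton shift:
Δλ = λ_C(1 - cos(79°))
Δλ = 2.4263 × (1 - cos(79°))
Δλ = 2.4263 × 0.8092
Δλ = 1.9633 pm

Percentage change:
(Δλ/λ₀) × 100 = (1.9633/47.0) × 100
= 4.1773%

(Intermediate values are shown rounded; full precision is carried through to the final answer.)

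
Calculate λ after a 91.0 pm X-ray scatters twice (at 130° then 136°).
99.1576 pm

Apply Compton shift twice:

First scattering at θ₁ = 130°:
Δλ₁ = λ_C(1 - cos(130°))
Δλ₁ = 2.4263 × 1.6428
Δλ₁ = 3.9859 pm

After first scattering:
λ₁ = 91.0 + 3.9859 = 94.9859 pm

Second scattering at θ₂ = 136°:
Δλ₂ = λ_C(1 - cos(136°))
Δλ₂ = 2.4263 × 1.7193
Δλ₂ = 4.1717 pm

Final wavelength:
λ₂ = 94.9859 + 4.1717 = 99.1576 pm

Total shift: Δλ_total = 3.9859 + 4.1717 = 8.1576 pm

(Intermediate values are shown rounded; full precision is carried through to the final answer.)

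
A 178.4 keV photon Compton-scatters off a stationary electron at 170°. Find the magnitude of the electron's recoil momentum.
1.5112e-22 kg·m/s

The electron is initially at rest, so by conservation of momentum:
p⃗_e = p⃗₀ − p⃗'  (incident photon momentum minus scattered photon momentum)

Photon momentum magnitudes (p = h/λ = E/c):
λ₀ = hc/E₀ = 6.9498 pm → p₀ = h/λ₀ = 9.5342e-23 kg·m/s
Δλ = λ_C(1 − cos 170°) = 4.8158 pm
λ' = 11.7655 pm → p' = h/λ' = 5.6318e-23 kg·m/s

The scattered photon makes angle θ = 170° with the incident direction, so by the law of cosines:
|p⃗_e|² = p₀² + p'² − 2p₀p'cos θ
|p⃗_e|² = (9.5342e-23)² + (5.6318e-23)² − 2·9.5342e-23·5.6318e-23·cos(170°)
|p⃗_e| = 1.5112e-22 kg·m/s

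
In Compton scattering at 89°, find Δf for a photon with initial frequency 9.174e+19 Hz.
3.870e+19 Hz (decrease)

Convert frequency to wavelength (c = 299792458 m/s):
λ₀ = c/f₀ = 299792458/9.174e+19 = 3.2678489e-12 m = 3.2678 pm

Calculate Compton shift:
Δλ = λ_C(1 - cos(89°)) = 2.3840 pm

Final wavelength:
λ' = λ₀ + Δλ = 3.2678 + 2.3840 = 5.6518 pm

Final frequency:
f' = c/λ' = 299792458/5.6518142e-12 = 5.3043580e+19 Hz

Frequency shift (decrease):
Δf = f₀ - f' = 9.174e+19 - 5.3043580e+19 = 3.870e+19 Hz

(Intermediate values are shown rounded; full precision is carried through to the final answer.)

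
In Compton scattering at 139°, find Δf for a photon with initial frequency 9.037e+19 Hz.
5.079e+19 Hz (decrease)

Convert frequency to wavelength (c = 299792458 m/s):
λ₀ = c/f₀ = 299792458/9.037e+19 = 3.3173892e-12 m = 3.3174 pm

Calculate Compton shift:
Δλ = λ_C(1 - cos(139°)) = 4.2575 pm

Final wavelength:
λ' = λ₀ + Δλ = 3.3174 + 4.2575 = 7.5749 pm

Final frequency:
f' = c/λ' = 299792458/7.5748590e-12 = 3.9577299e+19 Hz

Frequency shift (decrease):
Δf = f₀ - f' = 9.037e+19 - 3.9577299e+19 = 5.079e+19 Hz

(Intermediate values are shown rounded; full precision is carried through to the final answer.)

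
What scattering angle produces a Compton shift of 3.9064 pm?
127.59°

From the Compton formula Δλ = λ_C(1 - cos θ), we can solve for θ:

cos θ = 1 - Δλ/λ_C

Given:
- Δλ = 3.9064 pm
- λ_C = h/(m_e·c) ≈ 2.42631024 pm

cos θ = 1 - 3.9064/2.42631024
cos θ = 1 - 1.610017
cos θ = -0.610017

θ = arccos(-0.610017)
θ = 127.59°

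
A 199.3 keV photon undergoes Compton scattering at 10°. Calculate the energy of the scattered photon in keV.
198.1260 keV

First convert energy to wavelength:
λ = hc/E, with hc ≈ 1239.842 keV·pm (i.e. 1239.842 eV·nm)

For E = 199.3 keV = 199300 eV:
λ = 1239.842 keV·pm / 199.3 keV
λ = 6.2210 pm

Calculate the Compton shift:
Δλ = λ_C(1 - cos(10°)) = 2.4263 × 0.0152
Δλ = 0.0369 pm

Final wavelength:
λ' = 6.2210 + 0.0369 = 6.2578 pm

Final energy:
E' = hc/λ' = 1239.842 / 6.2578 = 198.1260 keV

(Intermediate values are shown rounded; full precision is carried through to the final answer.)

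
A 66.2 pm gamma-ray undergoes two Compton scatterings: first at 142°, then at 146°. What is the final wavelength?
74.9761 pm

Apply Compton shift twice:

First scattering at θ₁ = 142°:
Δλ₁ = λ_C(1 - cos(142°))
Δλ₁ = 2.4263 × 1.7880
Δλ₁ = 4.3383 pm

After first scattering:
λ₁ = 66.2 + 4.3383 = 70.5383 pm

Second scattering at θ₂ = 146°:
Δλ₂ = λ_C(1 - cos(146°))
Δλ₂ = 2.4263 × 1.8290
Δλ₂ = 4.4378 pm

Final wavelength:
λ₂ = 70.5383 + 4.4378 = 74.9761 pm

Total shift: Δλ_total = 4.3383 + 4.4378 = 8.7761 pm

(Intermediate values are shown rounded; full precision is carried through to the final answer.)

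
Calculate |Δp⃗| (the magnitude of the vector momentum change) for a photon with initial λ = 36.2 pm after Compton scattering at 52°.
1.5852e-23 kg·m/s

Photon momentum magnitude is p = h/λ.

Initial momentum:
p₀ = h/λ = 6.6261e-34/3.6200e-11 = 1.8304e-23 kg·m/s

After scattering:
λ' = λ + Δλ = 36.2 + 0.9325 = 37.1325 pm
p' = h/λ' = 6.6261e-34/3.7133e-11 = 1.7844e-23 kg·m/s

Momentum is a vector; the scattered photon's direction makes angle θ = 52° with the incident direction. The magnitude of the vector change Δp⃗ = p⃗₀ − p⃗' is found from the law of cosines:
|Δp⃗|² = p₀² + p'² − 2p₀p'cos θ
|Δp⃗|² = (1.8304e-23)² + (1.7844e-23)² − 2·1.8304e-23·1.7844e-23·cos(52°)
|Δp⃗| = 1.5852e-23 kg·m/s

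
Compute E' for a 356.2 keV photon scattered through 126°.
169.0723 keV

First convert energy to wavelength:
λ = hc/E, with hc ≈ 1239.842 keV·pm (i.e. 1239.842 eV·nm)

For E = 356.2 keV = 356200 eV:
λ = 1239.842 keV·pm / 356.2 keV
λ = 3.4807 pm

Calculate the Compton shift:
Δλ = λ_C(1 - cos(126°)) = 2.4263 × 1.5878
Δλ = 3.8525 pm

Final wavelength:
λ' = 3.4807 + 3.8525 = 7.3332 pm

Final energy:
E' = hc/λ' = 1239.842 / 7.3332 = 169.0723 keV

(Intermediate values are shown rounded; full precision is carried through to the final answer.)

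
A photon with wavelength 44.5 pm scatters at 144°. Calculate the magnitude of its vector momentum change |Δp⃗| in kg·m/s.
2.7054e-23 kg·m/s

Photon momentum magnitude is p = h/λ.

Initial momentum:
p₀ = h/λ = 6.6261e-34/4.4500e-11 = 1.4890e-23 kg·m/s

After scattering:
λ' = λ + Δλ = 44.5 + 4.3892 = 48.8892 pm
p' = h/λ' = 6.6261e-34/4.8889e-11 = 1.3553e-23 kg·m/s

Momentum is a vector; the scattered photon's direction makes angle θ = 144° with the incident direction. The magnitude of the vector change Δp⃗ = p⃗₀ − p⃗' is found from the law of cosines:
|Δp⃗|² = p₀² + p'² − 2p₀p'cos θ
|Δp⃗|² = (1.4890e-23)² + (1.3553e-23)² − 2·1.4890e-23·1.3553e-23·cos(144°)
|Δp⃗| = 2.7054e-23 kg·m/s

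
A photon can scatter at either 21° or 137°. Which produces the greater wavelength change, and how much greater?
137° produces the larger shift by a factor of 26.067

Calculate both shifts using Δλ = λ_C(1 - cos θ):

For θ₁ = 21°:
Δλ₁ = 2.4263 × (1 - cos(21°))
Δλ₁ = 2.4263 × 0.0664
Δλ₁ = 0.1612 pm

For θ₂ = 137°:
Δλ₂ = 2.4263 × (1 - cos(137°))
Δλ₂ = 2.4263 × 1.7314
Δλ₂ = 4.2008 pm

The 137° angle produces the larger shift.
Ratio: 4.2008/0.1612 = 26.067

(Intermediate values are shown rounded; full precision is carried through to the final answer.)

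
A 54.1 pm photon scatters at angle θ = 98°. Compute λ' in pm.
56.8640 pm

Using the Compton scattering formula:
λ' = λ + Δλ = λ + λ_C(1 - cos θ)

Given:
- Initial wavelength λ = 54.1 pm
- Scattering angle θ = 98°
- Compton wavelength λ_C ≈ 2.4263 pm

Calculate the shift:
Δλ = 2.4263 × (1 - cos(98°))
Δλ = 2.4263 × 1.1392
Δλ = 2.7640 pm

Final wavelength:
λ' = 54.1 + 2.7640 = 56.8640 pm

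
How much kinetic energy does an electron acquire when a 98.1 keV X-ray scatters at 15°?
0.6375 keV

By energy conservation: K_e = E_initial - E_final

First find the scattered photon energy:
Initial wavelength: λ = hc/E = 12.6386 pm
Compton shift: Δλ = λ_C(1 - cos(15°)) = 0.0827 pm
Final wavelength: λ' = 12.6386 + 0.0827 = 12.7212 pm
Final photon energy: E' = hc/λ' = 97.4625 keV

Electron kinetic energy:
K_e = E - E' = 98.1000 - 97.4625 = 0.6375 keV

(Intermediate values are shown rounded; full precision is carried through to the final answer.)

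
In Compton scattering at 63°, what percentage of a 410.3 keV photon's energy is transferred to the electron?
0.3048 (or 30.48%)

Calculate initial and final photon energies:

Initial: E₀ = 410.3 keV → λ₀ = 3.0218 pm
Compton shift: Δλ = 1.3248 pm
Final wavelength: λ' = 4.3466 pm
Final energy: E' = 285.2453 keV

Fractional energy loss:
(E₀ - E')/E₀ = (410.3000 - 285.2453)/410.3000
= 125.0547/410.3000
= 0.3048
= 30.48%

(Intermediate values are shown rounded; full precision is carried through to the final answer.)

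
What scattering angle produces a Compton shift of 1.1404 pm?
58.00°

From the Compton formula Δλ = λ_C(1 - cos θ), we can solve for θ:

cos θ = 1 - Δλ/λ_C

Given:
- Δλ = 1.1404 pm
- λ_C = h/(m_e·c) ≈ 2.42631024 pm

cos θ = 1 - 1.1404/2.42631024
cos θ = 1 - 0.470014
cos θ = 0.529986

θ = arccos(0.529986)
θ = 58.00°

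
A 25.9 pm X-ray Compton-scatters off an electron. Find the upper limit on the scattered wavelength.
30.7526 pm (at θ = 180°)

The Compton shift is Δλ = λ_C(1 − cos θ).

Since cos θ ranges from −1 to 1, the factor (1 − cos θ) ranges from 0 to 2; the maximum shift occurs at θ = 180° (backscattering):
Δλ_max = 2λ_C = 2 × 2.4263 pm = 4.8526 pm

Maximum scattered wavelength:
λ'_max = λ₀ + Δλ_max = 25.9 + 4.8526 = 30.7526 pm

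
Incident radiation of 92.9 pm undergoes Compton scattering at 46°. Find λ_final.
93.6409 pm

Using the Compton scattering formula:
λ' = λ + Δλ = λ + λ_C(1 - cos θ)

Given:
- Initial wavelength λ = 92.9 pm
- Scattering angle θ = 46°
- Compton wavelength λ_C ≈ 2.4263 pm

Calculate the shift:
Δλ = 2.4263 × (1 - cos(46°))
Δλ = 2.4263 × 0.3053
Δλ = 0.7409 pm

Final wavelength:
λ' = 92.9 + 0.7409 = 93.6409 pm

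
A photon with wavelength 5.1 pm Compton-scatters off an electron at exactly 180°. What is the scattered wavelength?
9.9526 pm

Using the Compton formula: λ' = λ + λ_C(1 − cos θ)

For θ = 180°, cos θ = -1 (exact) = -1.0000, so:
1 − cos 180° = 1 − (-1) = 2.0000

Δλ = λ_C × 2.0000 = 2.4263 × 2.0000 = 4.8526 pm

λ' = 5.1 + 4.8526 = 9.9526 pm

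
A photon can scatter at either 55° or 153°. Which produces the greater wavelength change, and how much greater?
153° produces the larger shift by a factor of 4.435

Calculate both shifts using Δλ = λ_C(1 - cos θ):

For θ₁ = 55°:
Δλ₁ = 2.4263 × (1 - cos(55°))
Δλ₁ = 2.4263 × 0.4264
Δλ₁ = 1.0346 pm

For θ₂ = 153°:
Δλ₂ = 2.4263 × (1 - cos(153°))
Δλ₂ = 2.4263 × 1.8910
Δλ₂ = 4.5882 pm

The 153° angle produces the larger shift.
Ratio: 4.5882/1.0346 = 4.435

(Intermediate values are shown rounded; full precision is carried through to the final answer.)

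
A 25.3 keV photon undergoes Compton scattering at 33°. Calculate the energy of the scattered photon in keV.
25.0995 keV

First convert energy to wavelength:
λ = hc/E, with hc ≈ 1239.842 keV·pm (i.e. 1239.842 eV·nm)

For E = 25.3 keV = 25300 eV:
λ = 1239.842 keV·pm / 25.3 keV
λ = 49.0056 pm

Calculate the Compton shift:
Δλ = λ_C(1 - cos(33°)) = 2.4263 × 0.1613
Δλ = 0.3914 pm

Final wavelength:
λ' = 49.0056 + 0.3914 = 49.3970 pm

Final energy:
E' = hc/λ' = 1239.842 / 49.3970 = 25.0995 keV

(Intermediate values are shown rounded; full precision is carried through to the final answer.)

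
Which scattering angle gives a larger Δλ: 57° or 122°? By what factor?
122° produces the larger shift by a factor of 3.360

Calculate both shifts using Δλ = λ_C(1 - cos θ):

For θ₁ = 57°:
Δλ₁ = 2.4263 × (1 - cos(57°))
Δλ₁ = 2.4263 × 0.4554
Δλ₁ = 1.1048 pm

For θ₂ = 122°:
Δλ₂ = 2.4263 × (1 - cos(122°))
Δλ₂ = 2.4263 × 1.5299
Δλ₂ = 3.7121 pm

The 122° angle produces the larger shift.
Ratio: 3.7121/1.1048 = 3.360

(Intermediate values are shown rounded; full precision is carried through to the final answer.)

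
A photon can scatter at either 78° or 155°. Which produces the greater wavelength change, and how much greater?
155° produces the larger shift by a factor of 2.407

Calculate both shifts using Δλ = λ_C(1 - cos θ):

For θ₁ = 78°:
Δλ₁ = 2.4263 × (1 - cos(78°))
Δλ₁ = 2.4263 × 0.7921
Δλ₁ = 1.9219 pm

For θ₂ = 155°:
Δλ₂ = 2.4263 × (1 - cos(155°))
Δλ₂ = 2.4263 × 1.9063
Δλ₂ = 4.6253 pm

The 155° angle produces the larger shift.
Ratio: 4.6253/1.9219 = 2.407

(Intermediate values are shown rounded; full precision is carried through to the final answer.)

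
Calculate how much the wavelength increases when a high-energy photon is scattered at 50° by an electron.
0.8667 pm

Using the Compton scattering formula:
Δλ = λ_C(1 - cos θ)

where λ_C = h/(m_e·c) ≈ 2.4263 pm is the Compton wavelength of an electron.

For θ = 50°:
cos(50°) = 0.6428
1 - cos(50°) = 0.3572

Δλ = 2.4263 × 0.3572
Δλ = 0.8667 pm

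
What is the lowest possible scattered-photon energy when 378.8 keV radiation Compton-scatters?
152.5828 keV (at θ = 180°)

The scattered photon has minimum energy when its wavelength is maximum, i.e., when the Compton shift Δλ = λ_C(1 − cos θ) is maximum. This occurs at θ = 180° (backscattering), giving Δλ_max = 2λ_C = 4.8526 pm.

Initial wavelength: λ₀ = hc/E₀ = 3.2731 pm
Maximum final wavelength: λ'_max = λ₀ + 2λ_C = 3.2731 + 4.8526 = 8.1257 pm
Minimum final energy: E'_min = hc/λ'_max = 152.5828 keV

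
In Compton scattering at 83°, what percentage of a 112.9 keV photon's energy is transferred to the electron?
0.1625 (or 16.25%)

Calculate initial and final photon energies:

Initial: E₀ = 112.9 keV → λ₀ = 10.9818 pm
Compton shift: Δλ = 2.1306 pm
Final wavelength: λ' = 13.1124 pm
Final energy: E' = 94.5550 keV

Fractional energy loss:
(E₀ - E')/E₀ = (112.9000 - 94.5550)/112.9000
= 18.3450/112.9000
= 0.1625
= 16.25%

(Intermediate values are shown rounded; full precision is carried through to the final answer.)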